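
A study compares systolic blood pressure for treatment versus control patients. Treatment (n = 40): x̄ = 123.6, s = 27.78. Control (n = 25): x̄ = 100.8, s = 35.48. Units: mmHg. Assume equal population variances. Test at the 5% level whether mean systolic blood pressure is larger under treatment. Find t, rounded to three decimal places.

Let group 1 = treatment, group 2 = control. H0: μ_1 = μ_2; H1: μ_1 > μ_2 (two-sample pooled-variance t-test, right-tailed).
s_p² = [(40−1)·27.78² + (25−1)·35.48²]/(40+25−2) = 957.291
t = (123.6 − 100.8)/√[957.291·(1/40 + 1/25)] = 2.890
df = n₁ + n₂ − 2 = 63
p-value = P(T ≥ 2.890) ≈ 0.003
Since p ≈ 0.003 < α = 0.05, reject H0; the data support H1.

2.890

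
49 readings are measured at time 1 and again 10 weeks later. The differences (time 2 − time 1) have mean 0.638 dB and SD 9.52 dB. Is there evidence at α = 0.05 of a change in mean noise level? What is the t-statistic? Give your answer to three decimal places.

0.469

H0: μ_d = 0; H1: μ_d ≠ 0 (paired t-test on the differences, two-sided).
t = d̄/(s_d/√n) = 0.638/(9.52/√49) = 0.469
df = n − 1 = 48
Two-sided p-value ≈ 0.6411
Since p ≈ 0.6411 > α = 0.05, fail to reject H0; the evidence is not statistically significant.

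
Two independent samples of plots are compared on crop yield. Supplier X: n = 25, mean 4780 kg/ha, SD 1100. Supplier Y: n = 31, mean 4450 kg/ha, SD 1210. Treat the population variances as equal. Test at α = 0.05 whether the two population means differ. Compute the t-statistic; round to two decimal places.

Let group 1 = supplier X, group 2 = supplier Y. H0: μ_1 = μ_2; H1: μ_1 ≠ μ_2 (two-sample pooled-variance t-test, two-sided).
s_p² = [(25−1)·1100² + (31−1)·1210²]/(25+31−2) = 1351170
t = (4780 − 4450)/√[1351170·(1/25 + 1/31)] = 1.06
df = n₁ + n₂ − 2 = 54
Two-sided p-value ≈ 0.296
Since p ≈ 0.296 > α = 0.05, fail to reject H0; the evidence is not statistically significant.

1.06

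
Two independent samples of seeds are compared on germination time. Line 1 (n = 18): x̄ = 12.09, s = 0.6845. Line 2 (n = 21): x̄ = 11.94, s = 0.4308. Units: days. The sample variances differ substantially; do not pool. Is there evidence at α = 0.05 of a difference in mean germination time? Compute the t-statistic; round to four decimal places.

0.8033

Let group 1 = line 1, group 2 = line 2. H0: μ_1 = μ_2; H1: μ_1 ≠ μ_2 (Welch's two-sample t-test, two-sided).
t = (x̄_1 − x̄_2)/√(s_1²/n_1 + s_2²/n_2) = (12.09 − 11.94)/√(0.6845²/18 + 0.4308²/21) = 0.8033
Welch–Satterthwaite df ≈ 27.78
Two-sided p-value ≈ 0.429
Since p ≈ 0.429 > α = 0.05, fail to reject H0; the data do not provide sufficient evidence against H0.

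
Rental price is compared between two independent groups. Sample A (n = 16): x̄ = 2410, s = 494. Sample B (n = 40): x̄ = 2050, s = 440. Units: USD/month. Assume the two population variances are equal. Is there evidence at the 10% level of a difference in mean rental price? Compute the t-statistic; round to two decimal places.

Let group 1 = sample A, group 2 = sample B. H0: μ_1 = μ_2; H1: μ_1 ≠ μ_2 (two-sample pooled-variance t-test, two-sided).
s_p² = [(16−1)·494² + (40−1)·440²]/(16+40−2) = 207610
t = (2410 − 2050)/√[207610·(1/16 + 1/40)] = 2.67
df = n₁ + n₂ − 2 = 54
Two-sided p-value ≈ 0.0100
Since p ≈ 0.0100 < α = 0.1, reject H0; the data support H1.

2.67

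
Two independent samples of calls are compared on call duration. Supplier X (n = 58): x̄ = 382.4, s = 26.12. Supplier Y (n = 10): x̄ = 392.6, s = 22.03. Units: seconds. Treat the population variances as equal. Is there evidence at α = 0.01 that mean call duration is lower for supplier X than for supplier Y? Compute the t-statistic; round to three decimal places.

-1.164

Let group 1 = supplier X, group 2 = supplier Y. H0: μ_1 = μ_2; H1: μ_1 < μ_2 (two-sample pooled-variance t-test, left-tailed).
s_p² = [(58−1)·26.12² + (10−1)·22.03²]/(58+10−2) = 655.4
t = (382.4 − 392.6)/√[655.4·(1/58 + 1/10)] = -1.164
df = n₁ + n₂ − 2 = 66
p-value = P(T ≤ -1.164) ≈ 0.1244
Since p ≈ 0.1244 > α = 0.01, fail to reject H0; the data do not provide sufficient evidence against H0.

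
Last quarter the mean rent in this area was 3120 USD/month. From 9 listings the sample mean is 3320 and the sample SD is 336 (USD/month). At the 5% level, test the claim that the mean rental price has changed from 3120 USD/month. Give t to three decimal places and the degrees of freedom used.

t = 1.786, df = 8

H0: μ = 3120; H1: μ ≠ 3120 (one-sample t-test, two-sided).
t = (x̄ − μ₀)/(s/√n) = (3320 − 3120)/(336/√9) = 1.786
df = n − 1 = 8
Two-sided p-value ≈ 0.112
Since p ≈ 0.112 > α = 0.05, fail to reject H0; the evidence is not statistically significant.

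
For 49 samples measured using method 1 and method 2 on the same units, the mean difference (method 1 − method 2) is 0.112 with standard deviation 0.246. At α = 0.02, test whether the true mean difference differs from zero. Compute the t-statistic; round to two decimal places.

H0: μ_d = 0; H1: μ_d ≠ 0 (paired t-test on the differences, two-sided).
t = d̄/(s_d/√n) = 0.112/(0.246/√49) = 3.19
df = n − 1 = 48
Two-sided p-value ≈ 0.0025
Since p ≈ 0.0025 < α = 0.02, reject H0; the evidence is statistically significant.

3.19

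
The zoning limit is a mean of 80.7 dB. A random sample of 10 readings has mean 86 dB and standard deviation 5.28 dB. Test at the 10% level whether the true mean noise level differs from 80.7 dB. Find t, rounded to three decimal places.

3.174

H0: μ = 80.7; H1: μ ≠ 80.7 (one-sample t-test, two-sided).
t = (x̄ − μ₀)/(s/√n) = (86 − 80.7)/(5.28/√10) = 3.174
df = n − 1 = 9
Two-sided p-value ≈ 0.011
Since p ≈ 0.011 < α = 0.1, reject H0; the data support H1.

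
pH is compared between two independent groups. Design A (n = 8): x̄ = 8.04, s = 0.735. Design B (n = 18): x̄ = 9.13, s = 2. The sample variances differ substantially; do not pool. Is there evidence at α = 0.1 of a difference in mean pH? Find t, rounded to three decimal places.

Let group 1 = design A, group 2 = design B. H0: μ_1 = μ_2; H1: μ_1 ≠ μ_2 (Welch's two-sample t-test, two-sided).
t = (x̄_1 − x̄_2)/√(s_1²/n_1 + s_2²/n_2) = (8.04 − 9.13)/√(0.735²/8 + 2²/18) = -2.025
Welch–Satterthwaite df ≈ 23.61
Two-sided p-value ≈ 0.0543
Since p ≈ 0.0543 < α = 0.1, reject H0; the data support H1.

-2.025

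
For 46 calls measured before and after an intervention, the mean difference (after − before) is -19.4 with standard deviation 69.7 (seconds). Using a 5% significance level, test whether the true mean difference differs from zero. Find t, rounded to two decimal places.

H0: μ_d = 0; H1: μ_d ≠ 0 (paired t-test on the differences, two-sided).
t = d̄/(s_d/√n) = -19.4/(69.7/√46) = -1.89
df = n − 1 = 45
Two-sided p-value ≈ 0.0655
Since p ≈ 0.0655 > α = 0.05, fail to reject H0; the data do not provide sufficient evidence against H0.

-1.89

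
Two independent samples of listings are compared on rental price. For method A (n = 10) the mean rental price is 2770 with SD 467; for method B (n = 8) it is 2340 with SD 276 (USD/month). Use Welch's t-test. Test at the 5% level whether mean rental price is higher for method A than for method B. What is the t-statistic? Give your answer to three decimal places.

Let group 1 = method A, group 2 = method B. H0: μ_1 = μ_2; H1: μ_1 > μ_2 (Welch's two-sample t-test, right-tailed).
t = (x̄_1 − x̄_2)/√(s_1²/n_1 + s_2²/n_2) = (2770 − 2340)/√(467²/10 + 276²/8) = 2.429
Welch–Satterthwaite df ≈ 14.92
p-value = P(T ≥ 2.429) ≈ 0.0141
Since p ≈ 0.0141 < α = 0.05, reject H0; the evidence is statistically significant.

2.429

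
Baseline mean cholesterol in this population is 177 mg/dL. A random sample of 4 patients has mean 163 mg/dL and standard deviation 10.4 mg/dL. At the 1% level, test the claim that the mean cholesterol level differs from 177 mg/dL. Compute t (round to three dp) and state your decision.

t = -2.692; fail to reject H0

H0: μ = 177; H1: μ ≠ 177 (one-sample t-test, two-sided).
t = (x̄ − μ₀)/(s/√n) = (163 − 177)/(10.4/√4) = -2.692
df = n − 1 = 3
Two-sided p-value ≈ 0.0743
Since p ≈ 0.0743 > α = 0.01, fail to reject H0; the evidence is not statistically significant.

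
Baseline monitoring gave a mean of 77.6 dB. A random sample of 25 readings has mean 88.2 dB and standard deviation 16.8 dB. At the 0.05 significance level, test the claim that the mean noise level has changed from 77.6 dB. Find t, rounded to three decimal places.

3.155

H0: μ = 77.6; H1: μ ≠ 77.6 (one-sample t-test, two-sided).
t = (x̄ − μ₀)/(s/√n) = (88.2 − 77.6)/(16.8/√25) = 3.155
df = n − 1 = 24
Two-sided p-value ≈ 0.0043
Since p ≈ 0.0043 < α = 0.05, reject H0; the data support H1.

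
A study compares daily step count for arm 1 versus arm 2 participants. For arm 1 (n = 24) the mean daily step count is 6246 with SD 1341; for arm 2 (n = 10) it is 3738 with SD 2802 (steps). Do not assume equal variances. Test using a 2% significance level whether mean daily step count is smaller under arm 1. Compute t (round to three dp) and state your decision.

t = 2.704; fail to reject H0

Let group 1 = arm 1, group 2 = arm 2. H0: μ_1 = μ_2; H1: μ_1 < μ_2 (Welch's two-sample t-test, left-tailed).
t = (x̄_1 − x̄_2)/√(s_1²/n_1 + s_2²/n_2) = (6246 − 3738)/√(1341²/24 + 2802²/10) = 2.704
Welch–Satterthwaite df ≈ 10.76
p-value = P(T ≤ 2.704) ≈ 0.990
Since p ≈ 0.990 > α = 0.02, fail to reject H0; the evidence is not statistically significant.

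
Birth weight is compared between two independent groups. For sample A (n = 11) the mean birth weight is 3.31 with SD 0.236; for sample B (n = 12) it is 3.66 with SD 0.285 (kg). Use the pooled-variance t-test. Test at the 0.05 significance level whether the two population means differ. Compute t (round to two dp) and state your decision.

t = -3.19; reject H0

Let group 1 = sample A, group 2 = sample B. H0: μ_1 = μ_2; H1: μ_1 ≠ μ_2 (two-sample pooled-variance t-test, two-sided).
s_p² = [(11−1)·0.236² + (12−1)·0.285²]/(11+12−2) = 0.0690683
t = (3.31 − 3.66)/√[0.0690683·(1/11 + 1/12)] = -3.19
df = n₁ + n₂ − 2 = 21
Two-sided p-value ≈ 0.0044
Since p ≈ 0.0044 < α = 0.05, reject H0; the data support H1.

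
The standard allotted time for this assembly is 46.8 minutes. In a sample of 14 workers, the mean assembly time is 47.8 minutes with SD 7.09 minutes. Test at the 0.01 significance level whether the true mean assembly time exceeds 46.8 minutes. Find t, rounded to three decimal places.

H0: μ = 46.8; H1: μ > 46.8 (one-sample t-test, right-tailed).
t = (x̄ − μ₀)/(s/√n) = (47.8 − 46.8)/(7.09/√14) = 0.528
df = n − 1 = 13
p-value = P(T ≥ 0.528) ≈ 0.3033
Since p ≈ 0.3033 > α = 0.01, fail to reject H0; the evidence is not statistically significant.

0.528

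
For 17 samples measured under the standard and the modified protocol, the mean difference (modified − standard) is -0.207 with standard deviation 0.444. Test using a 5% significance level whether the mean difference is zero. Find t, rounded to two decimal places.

H0: μ_d = 0; H1: μ_d ≠ 0 (paired t-test on the differences, two-sided).
t = d̄/(s_d/√n) = -0.207/(0.444/√17) = -1.92
df = n − 1 = 16
Two-sided p-value ≈ 0.073
Since p ≈ 0.073 > α = 0.05, fail to reject H0; the data do not provide sufficient evidence against H0.

-1.92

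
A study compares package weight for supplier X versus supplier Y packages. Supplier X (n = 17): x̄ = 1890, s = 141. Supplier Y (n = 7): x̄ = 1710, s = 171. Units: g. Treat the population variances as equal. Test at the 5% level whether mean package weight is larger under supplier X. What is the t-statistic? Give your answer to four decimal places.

Let group 1 = supplier X, group 2 = supplier Y. H0: μ_1 = μ_2; H1: μ_1 > μ_2 (two-sample pooled-variance t-test, right-tailed).
s_p² = [(17−1)·141² + (7−1)·171²]/(17+7−2) = 22433.7
t = (1890 − 1710)/√[22433.7·(1/17 + 1/7)] = 2.6760
df = n₁ + n₂ − 2 = 22
p-value = P(T ≥ 2.6760) ≈ 0.0069
Since p ≈ 0.0069 < α = 0.05, reject H0; the evidence is statistically significant.

2.6760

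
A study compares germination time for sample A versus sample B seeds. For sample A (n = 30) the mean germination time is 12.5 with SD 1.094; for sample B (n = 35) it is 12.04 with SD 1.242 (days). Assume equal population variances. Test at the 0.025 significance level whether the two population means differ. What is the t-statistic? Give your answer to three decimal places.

Let group 1 = sample A, group 2 = sample B. H0: μ_1 = μ_2; H1: μ_1 ≠ μ_2 (two-sample pooled-variance t-test, two-sided).
s_p² = [(30−1)·1.094² + (35−1)·1.242²]/(30+35−2) = 1.38342
t = (12.5 − 12.04)/√[1.38342·(1/30 + 1/35)] = 1.572
df = n₁ + n₂ − 2 = 63
Two-sided p-value ≈ 0.1210
Since p ≈ 0.1210 > α = 0.025, fail to reject H0; the data do not provide sufficient evidence against H0.

1.572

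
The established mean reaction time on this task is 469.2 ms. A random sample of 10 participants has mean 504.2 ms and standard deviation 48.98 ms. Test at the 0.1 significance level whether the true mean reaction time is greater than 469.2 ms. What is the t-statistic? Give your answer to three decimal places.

2.260

H0: μ = 469.2; H1: μ > 469.2 (one-sample t-test, right-tailed).
t = (x̄ − μ₀)/(s/√n) = (504.2 − 469.2)/(48.98/√10) = 2.260
df = n − 1 = 9
p-value = P(T ≥ 2.260) ≈ 0.025
Since p ≈ 0.025 < α = 0.1, reject H0; the evidence is statistically significant.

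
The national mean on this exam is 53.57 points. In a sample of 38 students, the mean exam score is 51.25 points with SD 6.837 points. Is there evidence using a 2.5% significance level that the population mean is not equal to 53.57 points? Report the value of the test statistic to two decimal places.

H0: μ = 53.57; H1: μ ≠ 53.57 (one-sample t-test, two-sided).
t = (x̄ − μ₀)/(s/√n) = (51.25 − 53.57)/(6.837/√38) = -2.09
df = n − 1 = 37
Two-sided p-value ≈ 0.043
Since p ≈ 0.043 > α = 0.025, fail to reject H0; the data do not provide sufficient evidence against H0.

-2.09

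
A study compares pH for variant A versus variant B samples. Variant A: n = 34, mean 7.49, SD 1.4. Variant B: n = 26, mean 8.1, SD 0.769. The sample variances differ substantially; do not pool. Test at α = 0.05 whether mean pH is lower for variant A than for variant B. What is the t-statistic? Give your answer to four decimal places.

Let group 1 = variant A, group 2 = variant B. H0: μ_1 = μ_2; H1: μ_1 < μ_2 (Welch's two-sample t-test, left-tailed).
t = (x̄_1 − x̄_2)/√(s_1²/n_1 + s_2²/n_2) = (7.49 − 8.1)/√(1.4²/34 + 0.769²/26) = -2.1514
Welch–Satterthwaite df ≈ 53.24
p-value = P(T ≤ -2.1514) ≈ 0.018
Since p ≈ 0.018 < α = 0.05, reject H0; the evidence is statistically significant.

-2.1514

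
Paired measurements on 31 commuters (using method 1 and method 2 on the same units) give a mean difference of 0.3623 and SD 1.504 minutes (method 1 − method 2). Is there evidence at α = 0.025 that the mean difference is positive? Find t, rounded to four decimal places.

1.3412

H0: μ_d = 0; H1: μ_d > 0 (paired t-test on the differences, right-tailed).
t = d̄/(s_d/√n) = 0.3623/(1.504/√31) = 1.3412
df = n − 1 = 30
p-value = P(T ≥ 1.3412) ≈ 0.0950
Since p ≈ 0.0950 > α = 0.025, fail to reject H0; the evidence is not statistically significant.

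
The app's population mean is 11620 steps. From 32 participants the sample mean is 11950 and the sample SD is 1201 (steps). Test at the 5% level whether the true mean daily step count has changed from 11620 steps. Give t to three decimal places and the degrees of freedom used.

H0: μ = 11620; H1: μ ≠ 11620 (one-sample t-test, two-sided).
t = (x̄ − μ₀)/(s/√n) = (11950 − 11620)/(1201/√32) = 1.554
df = n − 1 = 31
Two-sided p-value ≈ 0.130
Since p ≈ 0.130 > α = 0.05, fail to reject H0; the evidence is not statistically significant.

t = 1.554, df = 31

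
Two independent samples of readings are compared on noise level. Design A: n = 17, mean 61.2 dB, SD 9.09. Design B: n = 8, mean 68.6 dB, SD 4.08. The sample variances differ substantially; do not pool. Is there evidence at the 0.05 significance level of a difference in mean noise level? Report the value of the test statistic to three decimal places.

-2.809

Let group 1 = design A, group 2 = design B. H0: μ_1 = μ_2; H1: μ_1 ≠ μ_2 (Welch's two-sample t-test, two-sided).
t = (x̄_1 − x̄_2)/√(s_1²/n_1 + s_2²/n_2) = (61.2 − 68.6)/√(9.09²/17 + 4.08²/8) = -2.809
Welch–Satterthwaite df ≈ 23.00
Two-sided p-value ≈ 0.0100
Since p ≈ 0.0100 < α = 0.05, reject H0; the evidence is statistically significant.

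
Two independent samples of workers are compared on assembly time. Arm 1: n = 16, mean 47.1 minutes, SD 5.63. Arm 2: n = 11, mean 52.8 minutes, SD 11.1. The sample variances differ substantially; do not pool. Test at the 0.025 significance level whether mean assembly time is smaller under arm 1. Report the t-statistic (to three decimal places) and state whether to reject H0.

t = -1.570; fail to reject H0

Let group 1 = arm 1, group 2 = arm 2. H0: μ_1 = μ_2; H1: μ_1 < μ_2 (Welch's two-sample t-test, left-tailed).
t = (x̄_1 − x̄_2)/√(s_1²/n_1 + s_2²/n_2) = (47.1 − 52.8)/√(5.63²/16 + 11.1²/11) = -1.570
Welch–Satterthwaite df ≈ 13.57
p-value = P(T ≤ -1.570) ≈ 0.070
Since p ≈ 0.070 > α = 0.025, fail to reject H0; the data do not provide sufficient evidence against H0.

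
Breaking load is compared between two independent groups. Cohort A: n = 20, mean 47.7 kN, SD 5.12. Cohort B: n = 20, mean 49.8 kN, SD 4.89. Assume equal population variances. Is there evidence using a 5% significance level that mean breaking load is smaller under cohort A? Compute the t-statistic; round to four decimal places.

-1.3265

Let group 1 = cohort A, group 2 = cohort B. H0: μ_1 = μ_2; H1: μ_1 < μ_2 (two-sample pooled-variance t-test, left-tailed).
s_p² = [(20−1)·5.12² + (20−1)·4.89²]/(20+20−2) = 25.0632
t = (47.7 − 49.8)/√[25.0632·(1/20 + 1/20)] = -1.3265
df = n₁ + n₂ − 2 = 38
p-value = P(T ≤ -1.3265) ≈ 0.0963
Since p ≈ 0.0963 > α = 0.05, fail to reject H0; the data do not provide sufficient evidence against H0.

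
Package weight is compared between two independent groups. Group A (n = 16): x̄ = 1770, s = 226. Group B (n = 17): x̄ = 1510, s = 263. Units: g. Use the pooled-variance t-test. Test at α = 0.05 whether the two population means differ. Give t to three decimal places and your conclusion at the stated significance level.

t = 3.037; reject H0

Let group 1 = group A, group 2 = group B. H0: μ_1 = μ_2; H1: μ_1 ≠ μ_2 (two-sample pooled-variance t-test, two-sided).
s_p² = [(16−1)·226² + (17−1)·263²]/(16+17−2) = 60414.3
t = (1770 − 1510)/√[60414.3·(1/16 + 1/17)] = 3.037
df = n₁ + n₂ − 2 = 31
Two-sided p-value ≈ 0.005
Since p ≈ 0.005 < α = 0.05, reject H0; the data support H1.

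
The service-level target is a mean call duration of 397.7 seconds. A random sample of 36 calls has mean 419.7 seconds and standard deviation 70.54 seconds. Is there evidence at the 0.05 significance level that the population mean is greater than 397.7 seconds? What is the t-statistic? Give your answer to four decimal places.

H0: μ = 397.7; H1: μ > 397.7 (one-sample t-test, right-tailed).
t = (x̄ − μ₀)/(s/√n) = (419.7 − 397.7)/(70.54/√36) = 1.8713
df = n − 1 = 35
p-value = P(T ≥ 1.8713) ≈ 0.0348
Since p ≈ 0.0348 < α = 0.05, reject H0; the evidence is statistically significant.

1.8713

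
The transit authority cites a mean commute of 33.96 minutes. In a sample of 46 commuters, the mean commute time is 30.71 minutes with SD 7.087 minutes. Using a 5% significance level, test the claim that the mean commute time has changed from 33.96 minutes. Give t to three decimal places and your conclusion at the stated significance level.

H0: μ = 33.96; H1: μ ≠ 33.96 (one-sample t-test, two-sided).
t = (x̄ − μ₀)/(s/√n) = (30.71 − 33.96)/(7.087/√46) = -3.110
df = n − 1 = 45
Two-sided p-value ≈ 0.003
Since p ≈ 0.003 < α = 0.05, reject H0; the evidence is statistically significant.

t = -3.110; reject H0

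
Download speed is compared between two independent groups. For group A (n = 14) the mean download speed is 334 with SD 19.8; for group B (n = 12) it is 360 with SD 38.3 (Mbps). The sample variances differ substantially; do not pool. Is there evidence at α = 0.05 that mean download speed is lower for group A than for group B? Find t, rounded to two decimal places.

-2.12

Let group 1 = group A, group 2 = group B. H0: μ_1 = μ_2; H1: μ_1 < μ_2 (Welch's two-sample t-test, left-tailed).
t = (x̄_1 − x̄_2)/√(s_1²/n_1 + s_2²/n_2) = (334 − 360)/√(19.8²/14 + 38.3²/12) = -2.12
Welch–Satterthwaite df ≈ 15.91
p-value = P(T ≤ -2.12) ≈ 0.025
Since p ≈ 0.025 < α = 0.05, reject H0; the evidence is statistically significant.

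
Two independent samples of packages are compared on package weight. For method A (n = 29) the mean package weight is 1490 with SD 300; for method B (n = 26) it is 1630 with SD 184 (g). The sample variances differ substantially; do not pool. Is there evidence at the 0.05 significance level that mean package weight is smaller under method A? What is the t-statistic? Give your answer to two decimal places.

-2.11

Let group 1 = method A, group 2 = method B. H0: μ_1 = μ_2; H1: μ_1 < μ_2 (Welch's two-sample t-test, left-tailed).
t = (x̄_1 − x̄_2)/√(s_1²/n_1 + s_2²/n_2) = (1490 − 1630)/√(300²/29 + 184²/26) = -2.11
Welch–Satterthwaite df ≈ 47.13
p-value = P(T ≤ -2.11) ≈ 0.0201
Since p ≈ 0.0201 < α = 0.05, reject H0; the evidence is statistically significant.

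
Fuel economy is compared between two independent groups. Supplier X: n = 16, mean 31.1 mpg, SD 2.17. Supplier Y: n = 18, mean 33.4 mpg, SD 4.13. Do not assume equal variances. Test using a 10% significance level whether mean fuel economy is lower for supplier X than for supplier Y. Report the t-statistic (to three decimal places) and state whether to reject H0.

t = -2.064; reject H0

Let group 1 = supplier X, group 2 = supplier Y. H0: μ_1 = μ_2; H1: μ_1 < μ_2 (Welch's two-sample t-test, left-tailed).
t = (x̄_1 − x̄_2)/√(s_1²/n_1 + s_2²/n_2) = (31.1 − 33.4)/√(2.17²/16 + 4.13²/18) = -2.064
Welch–Satterthwaite df ≈ 26.32
p-value = P(T ≤ -2.064) ≈ 0.025
Since p ≈ 0.025 < α = 0.1, reject H0; the evidence is statistically significant.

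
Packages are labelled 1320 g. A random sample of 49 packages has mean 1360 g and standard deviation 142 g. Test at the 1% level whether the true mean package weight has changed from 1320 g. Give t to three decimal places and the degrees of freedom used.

H0: μ = 1320; H1: μ ≠ 1320 (one-sample t-test, two-sided).
t = (x̄ − μ₀)/(s/√n) = (1360 − 1320)/(142/√49) = 1.972
df = n − 1 = 48
Two-sided p-value ≈ 0.0544
Since p ≈ 0.0544 > α = 0.01, fail to reject H0; the data do not provide sufficient evidence against H0.

t = 1.972, df = 48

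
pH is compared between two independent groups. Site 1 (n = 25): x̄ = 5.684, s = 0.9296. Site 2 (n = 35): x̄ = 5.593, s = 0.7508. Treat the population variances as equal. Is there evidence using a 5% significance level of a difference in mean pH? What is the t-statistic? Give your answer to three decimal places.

0.419

Let group 1 = site 1, group 2 = site 2. H0: μ_1 = μ_2; H1: μ_1 ≠ μ_2 (two-sample pooled-variance t-test, two-sided).
s_p² = [(25−1)·0.9296² + (35−1)·0.7508²]/(25+35−2) = 0.688027
t = (5.684 − 5.593)/√[0.688027·(1/25 + 1/35)] = 0.419
df = n₁ + n₂ − 2 = 58
Two-sided p-value ≈ 0.6768
Since p ≈ 0.6768 > α = 0.05, fail to reject H0; the evidence is not statistically significant.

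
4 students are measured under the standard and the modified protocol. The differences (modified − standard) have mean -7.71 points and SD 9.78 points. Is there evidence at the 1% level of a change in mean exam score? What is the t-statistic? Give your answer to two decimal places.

H0: μ_d = 0; H1: μ_d ≠ 0 (paired t-test on the differences, two-sided).
t = d̄/(s_d/√n) = -7.71/(9.78/√4) = -1.58
df = n − 1 = 3
Two-sided p-value ≈ 0.213
Since p ≈ 0.213 > α = 0.01, fail to reject H0; the evidence is not statistically significant.

-1.58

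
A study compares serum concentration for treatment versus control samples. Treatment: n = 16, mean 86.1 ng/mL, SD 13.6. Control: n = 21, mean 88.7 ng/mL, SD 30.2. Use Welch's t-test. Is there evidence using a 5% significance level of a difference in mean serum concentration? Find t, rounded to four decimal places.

Let group 1 = treatment, group 2 = control. H0: μ_1 = μ_2; H1: μ_1 ≠ μ_2 (Welch's two-sample t-test, two-sided).
t = (x̄_1 − x̄_2)/√(s_1²/n_1 + s_2²/n_2) = (86.1 − 88.7)/√(13.6²/16 + 30.2²/21) = -0.3506
Welch–Satterthwaite df ≈ 29.30
Two-sided p-value ≈ 0.728
Since p ≈ 0.728 > α = 0.05, fail to reject H0; the data do not provide sufficient evidence against H0.

-0.3506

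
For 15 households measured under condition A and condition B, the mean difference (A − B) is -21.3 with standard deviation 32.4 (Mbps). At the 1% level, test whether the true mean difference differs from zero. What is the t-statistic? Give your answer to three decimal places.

H0: μ_d = 0; H1: μ_d ≠ 0 (paired t-test on the differences, two-sided).
t = d̄/(s_d/√n) = -21.3/(32.4/√15) = -2.546
df = n − 1 = 14
Two-sided p-value ≈ 0.0233
Since p ≈ 0.0233 > α = 0.01, fail to reject H0; the data do not provide sufficient evidence against H0.

-2.546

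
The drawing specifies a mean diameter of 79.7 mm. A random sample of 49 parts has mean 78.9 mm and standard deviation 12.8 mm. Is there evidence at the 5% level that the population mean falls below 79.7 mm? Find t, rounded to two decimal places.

-0.44

H0: μ = 79.7; H1: μ < 79.7 (one-sample t-test, left-tailed).
t = (x̄ − μ₀)/(s/√n) = (78.9 − 79.7)/(12.8/√49) = -0.44
df = n − 1 = 48
p-value = P(T ≤ -0.44) ≈ 0.332
Since p ≈ 0.332 > α = 0.05, fail to reject H0; the evidence is not statistically significant.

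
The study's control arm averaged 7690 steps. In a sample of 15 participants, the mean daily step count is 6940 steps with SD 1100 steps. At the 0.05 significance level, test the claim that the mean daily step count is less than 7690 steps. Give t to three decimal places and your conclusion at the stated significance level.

t = -2.641; reject H0

H0: μ = 7690; H1: μ < 7690 (one-sample t-test, left-tailed).
t = (x̄ − μ₀)/(s/√n) = (6940 − 7690)/(1100/√15) = -2.641
df = n − 1 = 14
p-value = P(T ≤ -2.641) ≈ 0.0097
Since p ≈ 0.0097 < α = 0.05, reject H0; the data support H1.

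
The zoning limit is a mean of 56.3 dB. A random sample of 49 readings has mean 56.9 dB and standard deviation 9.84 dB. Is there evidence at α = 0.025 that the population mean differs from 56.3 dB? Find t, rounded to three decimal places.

0.427

H0: μ = 56.3; H1: μ ≠ 56.3 (one-sample t-test, two-sided).
t = (x̄ − μ₀)/(s/√n) = (56.9 − 56.3)/(9.84/√49) = 0.427
df = n − 1 = 48
Two-sided p-value ≈ 0.671
Since p ≈ 0.671 > α = 0.025, fail to reject H0; the data do not provide sufficient evidence against H0.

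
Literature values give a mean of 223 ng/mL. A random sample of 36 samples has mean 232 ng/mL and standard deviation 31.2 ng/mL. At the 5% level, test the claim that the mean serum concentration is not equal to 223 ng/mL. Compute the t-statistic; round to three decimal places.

1.731

H0: μ = 223; H1: μ ≠ 223 (one-sample t-test, two-sided).
t = (x̄ − μ₀)/(s/√n) = (232 − 223)/(31.2/√36) = 1.731
df = n − 1 = 35
Two-sided p-value ≈ 0.0923
Since p ≈ 0.0923 > α = 0.05, fail to reject H0; the data do not provide sufficient evidence against H0.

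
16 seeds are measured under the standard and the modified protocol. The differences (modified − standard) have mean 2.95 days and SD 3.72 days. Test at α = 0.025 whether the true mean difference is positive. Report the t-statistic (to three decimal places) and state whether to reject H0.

H0: μ_d = 0; H1: μ_d > 0 (paired t-test on the differences, right-tailed).
t = d̄/(s_d/√n) = 2.95/(3.72/√16) = 3.172
df = n − 1 = 15
p-value = P(T ≥ 3.172) ≈ 0.003
Since p ≈ 0.003 < α = 0.025, reject H0; the evidence is statistically significant.

t = 3.172; reject H0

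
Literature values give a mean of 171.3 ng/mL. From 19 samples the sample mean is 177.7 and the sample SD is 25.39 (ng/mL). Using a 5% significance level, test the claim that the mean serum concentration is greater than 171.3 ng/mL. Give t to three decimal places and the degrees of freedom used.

t = 1.099, df = 18

H0: μ = 171.3; H1: μ > 171.3 (one-sample t-test, right-tailed).
t = (x̄ − μ₀)/(s/√n) = (177.7 − 171.3)/(25.39/√19) = 1.099
df = n − 1 = 18
p-value = P(T ≥ 1.099) ≈ 0.1432
Since p ≈ 0.1432 > α = 0.05, fail to reject H0; the data do not provide sufficient evidence against H0.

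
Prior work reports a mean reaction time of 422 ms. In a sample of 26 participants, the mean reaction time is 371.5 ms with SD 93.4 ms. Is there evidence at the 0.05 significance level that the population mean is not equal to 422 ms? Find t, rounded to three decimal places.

H0: μ = 422; H1: μ ≠ 422 (one-sample t-test, two-sided).
t = (x̄ − μ₀)/(s/√n) = (371.5 − 422)/(93.4/√26) = -2.757
df = n − 1 = 25
Two-sided p-value ≈ 0.011
Since p ≈ 0.011 < α = 0.05, reject H0; the data support H1.

-2.757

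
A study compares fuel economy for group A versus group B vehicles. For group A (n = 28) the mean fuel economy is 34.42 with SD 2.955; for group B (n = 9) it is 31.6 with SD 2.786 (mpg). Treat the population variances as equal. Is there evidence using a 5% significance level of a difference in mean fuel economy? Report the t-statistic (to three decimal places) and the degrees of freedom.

t = 2.523, df = 35

Let group 1 = group A, group 2 = group B. H0: μ_1 = μ_2; H1: μ_1 ≠ μ_2 (two-sample pooled-variance t-test, two-sided).
s_p² = [(28−1)·2.955² + (9−1)·2.786²]/(28+9−2) = 8.51026
t = (34.42 − 31.6)/√[8.51026·(1/28 + 1/9)] = 2.523
df = n₁ + n₂ − 2 = 35
Two-sided p-value ≈ 0.016
Since p ≈ 0.016 < α = 0.05, reject H0; the data support H1.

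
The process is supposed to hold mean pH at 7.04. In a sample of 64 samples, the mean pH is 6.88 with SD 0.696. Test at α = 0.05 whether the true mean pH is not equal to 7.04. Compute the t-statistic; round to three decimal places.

-1.839

H0: μ = 7.04; H1: μ ≠ 7.04 (one-sample t-test, two-sided).
t = (x̄ − μ₀)/(s/√n) = (6.88 − 7.04)/(0.696/√64) = -1.839
df = n − 1 = 63
Two-sided p-value ≈ 0.0706
Since p ≈ 0.0706 > α = 0.05, fail to reject H0; the data do not provide sufficient evidence against H0.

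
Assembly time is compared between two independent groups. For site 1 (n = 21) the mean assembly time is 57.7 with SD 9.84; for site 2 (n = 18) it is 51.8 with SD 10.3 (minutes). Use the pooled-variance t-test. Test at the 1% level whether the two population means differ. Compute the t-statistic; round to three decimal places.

1.827

Let group 1 = site 1, group 2 = site 2. H0: μ_1 = μ_2; H1: μ_1 ≠ μ_2 (two-sample pooled-variance t-test, two-sided).
s_p² = [(21−1)·9.84² + (18−1)·10.3²]/(21+18−2) = 101.082
t = (57.7 − 51.8)/√[101.082·(1/21 + 1/18)] = 1.827
df = n₁ + n₂ − 2 = 37
Two-sided p-value ≈ 0.0758
Since p ≈ 0.0758 > α = 0.01, fail to reject H0; the evidence is not statistically significant.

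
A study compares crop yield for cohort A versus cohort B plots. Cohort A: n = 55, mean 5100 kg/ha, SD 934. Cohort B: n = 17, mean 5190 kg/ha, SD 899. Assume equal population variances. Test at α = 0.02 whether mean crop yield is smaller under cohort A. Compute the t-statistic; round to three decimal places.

-0.350

Let group 1 = cohort A, group 2 = cohort B. H0: μ_1 = μ_2; H1: μ_1 < μ_2 (two-sample pooled-variance t-test, left-tailed).
s_p² = [(55−1)·934² + (17−1)·899²]/(55+17−2) = 857692
t = (5100 − 5190)/√[857692·(1/55 + 1/17)] = -0.350
df = n₁ + n₂ − 2 = 70
p-value = P(T ≤ -0.350) ≈ 0.3636
Since p ≈ 0.3636 > α = 0.02, fail to reject H0; the data do not provide sufficient evidence against H0.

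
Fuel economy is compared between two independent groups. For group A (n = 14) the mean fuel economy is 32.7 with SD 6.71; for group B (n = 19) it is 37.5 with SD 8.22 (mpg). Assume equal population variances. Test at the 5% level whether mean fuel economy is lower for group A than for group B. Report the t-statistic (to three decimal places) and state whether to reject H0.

t = -1.788; reject H0

Let group 1 = group A, group 2 = group B. H0: μ_1 = μ_2; H1: μ_1 < μ_2 (two-sample pooled-variance t-test, left-tailed).
s_p² = [(14−1)·6.71² + (19−1)·8.22²]/(14+19−2) = 58.1143
t = (32.7 − 37.5)/√[58.1143·(1/14 + 1/19)] = -1.788
df = n₁ + n₂ − 2 = 31
p-value = P(T ≤ -1.788) ≈ 0.0418
Since p ≈ 0.0418 < α = 0.05, reject H0; the data support H1.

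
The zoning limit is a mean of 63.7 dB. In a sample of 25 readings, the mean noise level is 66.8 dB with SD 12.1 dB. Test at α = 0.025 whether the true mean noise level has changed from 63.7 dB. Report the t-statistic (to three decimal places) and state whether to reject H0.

t = 1.281; fail to reject H0

H0: μ = 63.7; H1: μ ≠ 63.7 (one-sample t-test, two-sided).
t = (x̄ − μ₀)/(s/√n) = (66.8 − 63.7)/(12.1/√25) = 1.281
df = n − 1 = 24
Two-sided p-value ≈ 0.2124
Since p ≈ 0.2124 > α = 0.025, fail to reject H0; the data do not provide sufficient evidence against H0.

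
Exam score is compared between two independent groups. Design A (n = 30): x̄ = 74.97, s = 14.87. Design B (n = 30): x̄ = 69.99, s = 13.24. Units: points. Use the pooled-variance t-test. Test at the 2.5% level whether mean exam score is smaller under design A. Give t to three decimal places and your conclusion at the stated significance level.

Let group 1 = design A, group 2 = design B. H0: μ_1 = μ_2; H1: μ_1 < μ_2 (two-sample pooled-variance t-test, left-tailed).
s_p² = [(30−1)·14.87² + (30−1)·13.24²]/(30+30−2) = 198.207
t = (74.97 − 69.99)/√[198.207·(1/30 + 1/30)] = 1.370
df = n₁ + n₂ − 2 = 58
p-value = P(T ≤ 1.370) ≈ 0.912
Since p ≈ 0.912 > α = 0.025, fail to reject H0; the evidence is not statistically significant.

t = 1.370; fail to reject H0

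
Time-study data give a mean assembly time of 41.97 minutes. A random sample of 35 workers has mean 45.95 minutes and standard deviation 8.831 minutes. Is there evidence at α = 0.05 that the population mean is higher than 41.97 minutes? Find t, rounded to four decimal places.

H0: μ = 41.97; H1: μ > 41.97 (one-sample t-test, right-tailed).
t = (x̄ − μ₀)/(s/√n) = (45.95 − 41.97)/(8.831/√35) = 2.6663
df = n − 1 = 34
p-value = P(T ≥ 2.6663) ≈ 0.006
Since p ≈ 0.006 < α = 0.05, reject H0; the evidence is statistically significant.

2.6663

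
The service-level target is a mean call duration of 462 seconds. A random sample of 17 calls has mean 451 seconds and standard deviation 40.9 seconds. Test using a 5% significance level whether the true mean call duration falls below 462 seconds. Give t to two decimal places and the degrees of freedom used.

t = -1.11, df = 16

H0: μ = 462; H1: μ < 462 (one-sample t-test, left-tailed).
t = (x̄ − μ₀)/(s/√n) = (451 − 462)/(40.9/√17) = -1.11
df = n − 1 = 16
p-value = P(T ≤ -1.11) ≈ 0.142
Since p ≈ 0.142 > α = 0.05, fail to reject H0; the data do not provide sufficient evidence against H0.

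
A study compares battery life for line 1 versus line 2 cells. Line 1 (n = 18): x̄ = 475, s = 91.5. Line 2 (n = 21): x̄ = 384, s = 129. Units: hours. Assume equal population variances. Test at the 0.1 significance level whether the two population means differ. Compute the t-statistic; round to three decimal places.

Let group 1 = line 1, group 2 = line 2. H0: μ_1 = μ_2; H1: μ_1 ≠ μ_2 (two-sample pooled-variance t-test, two-sided).
s_p² = [(18−1)·91.5² + (21−1)·129²]/(18+21−2) = 12841.8
t = (475 − 384)/√[12841.8·(1/18 + 1/21)] = 2.500
df = n₁ + n₂ − 2 = 37
Two-sided p-value ≈ 0.0170
Since p ≈ 0.0170 < α = 0.1, reject H0; the evidence is statistically significant.

2.500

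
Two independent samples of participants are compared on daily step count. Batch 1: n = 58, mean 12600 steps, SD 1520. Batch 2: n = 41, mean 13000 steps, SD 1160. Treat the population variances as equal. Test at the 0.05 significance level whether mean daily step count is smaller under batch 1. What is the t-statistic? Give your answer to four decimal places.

Let group 1 = batch 1, group 2 = batch 2. H0: μ_1 = μ_2; H1: μ_1 < μ_2 (two-sample pooled-variance t-test, left-tailed).
s_p² = [(58−1)·1520² + (41−1)·1160²]/(58+41−2) = 1912540
t = (12600 − 13000)/√[1912540·(1/58 + 1/41)] = -1.4176
df = n₁ + n₂ − 2 = 97
p-value = P(T ≤ -1.4176) ≈ 0.0798
Since p ≈ 0.0798 > α = 0.05, fail to reject H0; the evidence is not statistically significant.

-1.4176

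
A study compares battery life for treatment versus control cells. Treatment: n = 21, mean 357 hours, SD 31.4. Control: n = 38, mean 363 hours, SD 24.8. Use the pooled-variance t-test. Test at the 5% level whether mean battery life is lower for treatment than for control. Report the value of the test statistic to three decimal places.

Let group 1 = treatment, group 2 = control. H0: μ_1 = μ_2; H1: μ_1 < μ_2 (two-sample pooled-variance t-test, left-tailed).
s_p² = [(21−1)·31.4² + (38−1)·24.8²]/(21+38−2) = 745.187
t = (357 − 363)/√[745.187·(1/21 + 1/38)] = -0.808
df = n₁ + n₂ − 2 = 57
p-value = P(T ≤ -0.808) ≈ 0.211
Since p ≈ 0.211 > α = 0.05, fail to reject H0; the data do not provide sufficient evidence against H0.

-0.808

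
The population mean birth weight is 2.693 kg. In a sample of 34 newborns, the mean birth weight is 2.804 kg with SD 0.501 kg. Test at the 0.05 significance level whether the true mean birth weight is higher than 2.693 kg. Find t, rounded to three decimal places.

1.292

H0: μ = 2.693; H1: μ > 2.693 (one-sample t-test, right-tailed).
t = (x̄ − μ₀)/(s/√n) = (2.804 − 2.693)/(0.501/√34) = 1.292
df = n − 1 = 33
p-value = P(T ≥ 1.292) ≈ 0.1027
Since p ≈ 0.1027 > α = 0.05, fail to reject H0; the data do not provide sufficient evidence against H0.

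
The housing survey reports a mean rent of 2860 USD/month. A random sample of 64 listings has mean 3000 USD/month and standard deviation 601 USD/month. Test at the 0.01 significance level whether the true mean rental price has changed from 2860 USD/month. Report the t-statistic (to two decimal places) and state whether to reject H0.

t = 1.86; fail to reject H0

H0: μ = 2860; H1: μ ≠ 2860 (one-sample t-test, two-sided).
t = (x̄ − μ₀)/(s/√n) = (3000 − 2860)/(601/√64) = 1.86
df = n − 1 = 63
Two-sided p-value ≈ 0.0670
Since p ≈ 0.0670 > α = 0.01, fail to reject H0; the data do not provide sufficient evidence against H0.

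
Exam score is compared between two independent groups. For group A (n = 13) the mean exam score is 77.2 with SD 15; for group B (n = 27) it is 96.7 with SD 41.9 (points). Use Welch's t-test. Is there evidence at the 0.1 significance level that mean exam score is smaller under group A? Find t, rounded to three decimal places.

Let group 1 = group A, group 2 = group B. H0: μ_1 = μ_2; H1: μ_1 < μ_2 (Welch's two-sample t-test, left-tailed).
t = (x̄_1 − x̄_2)/√(s_1²/n_1 + s_2²/n_2) = (77.2 − 96.7)/√(15²/13 + 41.9²/27) = -2.149
Welch–Satterthwaite df ≈ 36.14
p-value = P(T ≤ -2.149) ≈ 0.0192
Since p ≈ 0.0192 < α = 0.1, reject H0; the data support H1.

-2.149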